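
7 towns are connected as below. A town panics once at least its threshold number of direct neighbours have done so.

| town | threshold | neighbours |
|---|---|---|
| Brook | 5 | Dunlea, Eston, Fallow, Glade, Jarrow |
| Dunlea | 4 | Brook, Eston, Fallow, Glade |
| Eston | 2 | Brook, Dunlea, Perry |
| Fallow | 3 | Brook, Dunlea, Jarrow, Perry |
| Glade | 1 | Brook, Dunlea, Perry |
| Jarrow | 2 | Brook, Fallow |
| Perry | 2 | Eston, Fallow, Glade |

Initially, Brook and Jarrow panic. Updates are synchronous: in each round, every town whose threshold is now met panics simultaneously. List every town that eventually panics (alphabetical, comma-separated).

Brook, Glade, Jarrow

Round 1 — Brook, Jarrow panic (initial).
Round 2 — checking thresholds:
  Dunlea: 1 of 4 neighbours < 4, below threshold.
  Eston: 1 of 3 neighbours < 2, below threshold.
  Fallow: 2 of 4 neighbours < 3, below threshold.
  Glade: 1 of 3 neighbours ≥ 1, panics.
Round 3 — no new panics; cascade stops.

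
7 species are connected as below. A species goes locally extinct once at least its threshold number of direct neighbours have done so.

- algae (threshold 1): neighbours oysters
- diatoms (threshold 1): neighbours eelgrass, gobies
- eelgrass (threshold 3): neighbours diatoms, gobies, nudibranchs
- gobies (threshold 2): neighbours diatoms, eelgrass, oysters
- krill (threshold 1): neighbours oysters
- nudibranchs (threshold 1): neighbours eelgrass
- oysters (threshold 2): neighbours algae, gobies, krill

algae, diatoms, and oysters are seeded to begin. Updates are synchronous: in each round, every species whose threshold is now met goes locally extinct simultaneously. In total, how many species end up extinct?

Round 1 — algae, diatoms, oysters go locally extinct (initial).
Round 2 — checking thresholds:
  eelgrass: 1 of 3 neighbours < 3, not yet.
  gobies: 2 of 3 neighbours ≥ 2, goes locally extinct.
  krill: 1 of 1 neighbours ≥ 1, goes locally extinct.
Round 3 — no new extinctions; cascade stops.

5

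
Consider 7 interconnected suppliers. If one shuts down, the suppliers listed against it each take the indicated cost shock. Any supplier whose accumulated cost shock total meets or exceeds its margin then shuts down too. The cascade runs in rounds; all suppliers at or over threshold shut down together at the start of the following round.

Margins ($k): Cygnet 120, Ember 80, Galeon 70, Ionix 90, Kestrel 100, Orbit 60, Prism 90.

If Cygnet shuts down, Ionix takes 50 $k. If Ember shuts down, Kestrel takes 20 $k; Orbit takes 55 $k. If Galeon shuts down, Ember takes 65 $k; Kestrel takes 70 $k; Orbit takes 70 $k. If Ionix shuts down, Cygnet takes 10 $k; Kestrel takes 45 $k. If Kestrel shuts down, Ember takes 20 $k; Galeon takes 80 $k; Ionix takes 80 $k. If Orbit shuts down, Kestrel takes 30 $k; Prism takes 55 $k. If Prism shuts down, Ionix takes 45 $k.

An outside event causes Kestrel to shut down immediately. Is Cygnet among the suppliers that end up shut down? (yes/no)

no

Round 1 — Kestrel shuts down (initial).
  Ember: +20 → 20 < 80
  Galeon: +80 → 80 ≥ 70
  Ionix: +80 → 80 < 90
Round 2 — Galeon shuts down.
  Ember: +65 → 85 ≥ 80
  Orbit: +70 → 70 ≥ 60
Round 3 — Ember, Orbit shut down.
  Prism: +55 → 55 < 90
No further shutdowns.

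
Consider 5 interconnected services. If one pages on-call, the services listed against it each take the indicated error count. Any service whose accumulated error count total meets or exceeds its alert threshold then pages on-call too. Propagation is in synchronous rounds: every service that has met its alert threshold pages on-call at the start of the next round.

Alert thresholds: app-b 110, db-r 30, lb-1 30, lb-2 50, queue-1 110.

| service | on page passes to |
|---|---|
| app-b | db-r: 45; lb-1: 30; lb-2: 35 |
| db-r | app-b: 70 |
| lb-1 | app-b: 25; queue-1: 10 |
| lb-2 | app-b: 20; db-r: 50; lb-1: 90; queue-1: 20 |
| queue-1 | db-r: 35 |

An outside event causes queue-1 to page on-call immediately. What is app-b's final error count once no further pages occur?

Round 1 — queue-1 pages on-call (initial).
  db-r: +35 → 35 ≥ 30
Round 2 — db-r pages on-call.
  app-b: +70 → 70 < 110
No further pages.

70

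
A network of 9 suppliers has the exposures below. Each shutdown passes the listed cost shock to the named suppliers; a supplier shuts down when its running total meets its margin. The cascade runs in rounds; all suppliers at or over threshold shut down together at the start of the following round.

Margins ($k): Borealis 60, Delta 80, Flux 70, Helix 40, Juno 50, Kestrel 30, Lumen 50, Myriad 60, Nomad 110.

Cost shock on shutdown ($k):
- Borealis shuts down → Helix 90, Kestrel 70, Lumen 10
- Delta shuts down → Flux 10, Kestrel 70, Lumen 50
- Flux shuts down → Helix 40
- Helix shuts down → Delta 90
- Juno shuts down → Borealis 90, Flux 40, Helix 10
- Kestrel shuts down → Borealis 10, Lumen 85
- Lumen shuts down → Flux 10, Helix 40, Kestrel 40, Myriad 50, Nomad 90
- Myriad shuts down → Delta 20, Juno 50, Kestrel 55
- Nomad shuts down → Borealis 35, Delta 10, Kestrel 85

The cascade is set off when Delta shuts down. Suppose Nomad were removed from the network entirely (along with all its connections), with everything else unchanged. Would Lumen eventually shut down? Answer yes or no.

yes

With Nomad removed:
Round 1 — Delta shuts down (initial).
  Flux: +10 → 10 < 70
  Kestrel: +70 → 70 ≥ 30
  Lumen: +50 → 50 ≥ 50
Round 2 — Kestrel, Lumen shut down.
  Borealis: +10 → 10 < 60
  Flux: +10 → 20 < 70
  Helix: +40 → 40 ≥ 40
  Myriad: +50 → 50 < 60
Round 3 — Helix shuts down.
No further shutdowns.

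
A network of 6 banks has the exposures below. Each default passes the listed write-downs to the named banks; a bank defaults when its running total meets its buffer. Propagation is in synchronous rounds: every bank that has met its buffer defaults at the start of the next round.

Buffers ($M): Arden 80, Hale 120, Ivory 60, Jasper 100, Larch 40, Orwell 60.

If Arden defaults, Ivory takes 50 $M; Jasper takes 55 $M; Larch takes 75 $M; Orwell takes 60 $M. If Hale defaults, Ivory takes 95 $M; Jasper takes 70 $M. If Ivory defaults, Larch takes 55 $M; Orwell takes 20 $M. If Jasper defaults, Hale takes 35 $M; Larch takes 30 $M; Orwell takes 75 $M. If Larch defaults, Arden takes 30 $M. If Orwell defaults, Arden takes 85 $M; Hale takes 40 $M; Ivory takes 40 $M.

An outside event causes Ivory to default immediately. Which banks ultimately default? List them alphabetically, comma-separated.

Ivory, Larch

Round 1 — Ivory defaults (initial).
  Larch: +55 → 55 ≥ 40
  Orwell: +20 → 20 < 60
Round 2 — Larch defaults.
  Arden: +30 → 30 < 80
No further defaults.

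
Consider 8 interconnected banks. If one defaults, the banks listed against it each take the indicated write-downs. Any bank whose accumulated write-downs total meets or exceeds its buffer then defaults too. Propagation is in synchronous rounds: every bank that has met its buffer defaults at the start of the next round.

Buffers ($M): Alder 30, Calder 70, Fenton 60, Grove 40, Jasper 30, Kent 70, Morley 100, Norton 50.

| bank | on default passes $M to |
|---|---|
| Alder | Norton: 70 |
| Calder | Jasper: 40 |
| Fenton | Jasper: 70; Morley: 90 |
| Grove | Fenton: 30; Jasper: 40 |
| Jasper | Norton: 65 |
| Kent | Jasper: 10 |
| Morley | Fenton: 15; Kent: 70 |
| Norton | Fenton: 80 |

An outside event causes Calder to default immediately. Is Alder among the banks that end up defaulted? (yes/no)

Round 1 — Calder defaults (initial).
  Jasper: +40 → 40 ≥ 30
Round 2 — Jasper defaults.
  Norton: +65 → 65 ≥ 50
Round 3 — Norton defaults.
  Fenton: +80 → 80 ≥ 60
Round 4 — Fenton defaults.
  Morley: +90 → 90 < 100
No further defaults.

no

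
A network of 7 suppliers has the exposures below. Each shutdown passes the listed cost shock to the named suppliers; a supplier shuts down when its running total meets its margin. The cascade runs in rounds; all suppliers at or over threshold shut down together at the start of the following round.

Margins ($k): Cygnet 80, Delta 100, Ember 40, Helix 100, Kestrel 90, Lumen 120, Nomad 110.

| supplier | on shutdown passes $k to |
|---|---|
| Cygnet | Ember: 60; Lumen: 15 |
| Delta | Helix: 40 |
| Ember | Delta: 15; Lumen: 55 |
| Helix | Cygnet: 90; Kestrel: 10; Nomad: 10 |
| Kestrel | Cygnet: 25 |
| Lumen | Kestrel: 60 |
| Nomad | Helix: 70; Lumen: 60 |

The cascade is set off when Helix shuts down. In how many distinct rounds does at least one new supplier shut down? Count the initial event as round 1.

3

Round 1 — Helix shuts down (initial).
  Cygnet: +90 → 90 ≥ 80
  Kestrel: +10 → 10 < 90
  Nomad: +10 → 10 < 110
Round 2 — Cygnet shuts down.
  Ember: +60 → 60 ≥ 40
  Lumen: +15 → 15 < 120
Round 3 — Ember shuts down.
  Delta: +15 → 15 < 100
  Lumen: +55 → 70 < 120
No further shutdowns.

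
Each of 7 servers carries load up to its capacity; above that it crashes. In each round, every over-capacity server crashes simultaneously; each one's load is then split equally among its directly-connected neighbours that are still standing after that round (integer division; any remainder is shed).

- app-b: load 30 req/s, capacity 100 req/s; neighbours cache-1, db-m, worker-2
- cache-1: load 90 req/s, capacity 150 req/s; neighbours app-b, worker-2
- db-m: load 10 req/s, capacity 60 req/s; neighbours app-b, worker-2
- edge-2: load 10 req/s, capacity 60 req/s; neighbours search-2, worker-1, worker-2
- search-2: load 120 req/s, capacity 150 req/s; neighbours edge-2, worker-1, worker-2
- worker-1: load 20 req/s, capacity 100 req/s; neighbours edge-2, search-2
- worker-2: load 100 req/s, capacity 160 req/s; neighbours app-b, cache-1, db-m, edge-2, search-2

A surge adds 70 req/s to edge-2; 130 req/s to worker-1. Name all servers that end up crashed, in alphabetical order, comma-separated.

Round 1 — edge-2 at 80 > 60; worker-1 at 150 > 100. edge-2, worker-1 crash.
  edge-2 sheds 80 req/s to search-2, worker-2: 40 each.
    search-2: 120+40 = 160 > 150
    worker-2: 100+40 = 140 ≤ 160
  worker-1 sheds 150 req/s to search-2: 150 each.
    search-2: 160+150 = 310 > 150
Round 2 — search-2 crashes.
  search-2 sheds 310 req/s to worker-2: 310 each.
    worker-2: 140+310 = 450 > 160
Round 3 — worker-2 crashes.
  worker-2 sheds 450 req/s to app-b, cache-1, db-m: 150 each.
    app-b: 30+150 = 180 > 100
    cache-1: 90+150 = 240 > 150
    db-m: 10+150 = 160 > 60
Round 4 — app-b, cache-1, db-m crash.
  app-b sheds 180 req/s: no online neighbours, lost.
  cache-1 sheds 240 req/s: no online neighbours, lost.
  db-m sheds 160 req/s: no online neighbours, lost.
No further crashes.

app-b, cache-1, db-m, edge-2, search-2, worker-1, worker-2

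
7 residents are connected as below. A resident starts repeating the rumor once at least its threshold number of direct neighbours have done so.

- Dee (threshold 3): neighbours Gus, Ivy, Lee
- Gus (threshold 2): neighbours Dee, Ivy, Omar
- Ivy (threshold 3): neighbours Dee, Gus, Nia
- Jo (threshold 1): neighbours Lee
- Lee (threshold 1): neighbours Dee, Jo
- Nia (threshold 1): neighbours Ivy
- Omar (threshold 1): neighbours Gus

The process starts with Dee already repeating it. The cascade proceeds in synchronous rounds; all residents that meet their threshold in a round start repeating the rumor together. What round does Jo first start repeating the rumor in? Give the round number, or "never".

Round 1 — Dee starts repeating the rumor (initial).
Round 2 — checking thresholds:
  Gus: 1 of 3 neighbours < 2, holds.
  Ivy: 1 of 3 neighbours < 3, holds.
  Lee: 1 of 2 neighbours ≥ 1, starts repeating the rumor.
Round 3 — checking thresholds:
  Gus: 1 of 3 neighbours < 2, holds.
  Ivy: 1 of 3 neighbours < 3, holds.
  Jo: 1 of 1 neighbours ≥ 1, starts repeating the rumor.
Round 4 — no new spreads; cascade stops.

3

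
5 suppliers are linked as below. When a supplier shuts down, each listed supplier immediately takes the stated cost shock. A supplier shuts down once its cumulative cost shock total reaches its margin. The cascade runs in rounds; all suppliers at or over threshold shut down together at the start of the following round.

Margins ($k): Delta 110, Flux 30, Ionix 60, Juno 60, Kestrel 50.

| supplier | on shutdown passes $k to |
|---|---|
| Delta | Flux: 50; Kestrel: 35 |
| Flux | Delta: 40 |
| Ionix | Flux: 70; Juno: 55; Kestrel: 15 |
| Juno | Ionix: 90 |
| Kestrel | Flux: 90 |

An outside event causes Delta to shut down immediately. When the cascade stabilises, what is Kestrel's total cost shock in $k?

35

Round 1 — Delta shuts down (initial).
  Flux: +50 → 50 ≥ 30
  Kestrel: +35 → 35 < 50
Round 2 — Flux shuts down.
No further shutdowns.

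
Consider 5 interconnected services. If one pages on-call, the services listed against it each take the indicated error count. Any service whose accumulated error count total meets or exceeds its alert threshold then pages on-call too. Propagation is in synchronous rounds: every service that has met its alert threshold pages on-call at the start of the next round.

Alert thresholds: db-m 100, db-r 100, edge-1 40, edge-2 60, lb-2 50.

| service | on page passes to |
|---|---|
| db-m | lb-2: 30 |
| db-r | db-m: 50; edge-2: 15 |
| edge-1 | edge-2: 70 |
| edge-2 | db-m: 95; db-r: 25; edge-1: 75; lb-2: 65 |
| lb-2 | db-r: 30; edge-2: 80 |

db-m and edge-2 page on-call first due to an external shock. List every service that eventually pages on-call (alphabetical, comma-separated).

db-m, edge-1, edge-2, lb-2

Round 1 — db-m, edge-2 page on-call (initial).
  db-r: +25 → 25 < 100
  edge-1: +75 → 75 ≥ 40
  lb-2: +30+65 → 95 ≥ 50
Round 2 — edge-1, lb-2 page on-call.
  db-r: +30 → 55 < 100
No further pages.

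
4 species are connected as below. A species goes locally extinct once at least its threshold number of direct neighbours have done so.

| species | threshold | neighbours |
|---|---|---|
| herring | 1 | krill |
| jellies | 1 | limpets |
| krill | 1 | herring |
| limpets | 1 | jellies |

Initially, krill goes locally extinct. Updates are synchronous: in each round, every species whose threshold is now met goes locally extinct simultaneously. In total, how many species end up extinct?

2

Round 1 — krill goes locally extinct (initial).
Round 2 — checking thresholds:
  herring: 1 of 1 neighbours ≥ 1, goes locally extinct.
Round 3 — no new extinctions; cascade stops.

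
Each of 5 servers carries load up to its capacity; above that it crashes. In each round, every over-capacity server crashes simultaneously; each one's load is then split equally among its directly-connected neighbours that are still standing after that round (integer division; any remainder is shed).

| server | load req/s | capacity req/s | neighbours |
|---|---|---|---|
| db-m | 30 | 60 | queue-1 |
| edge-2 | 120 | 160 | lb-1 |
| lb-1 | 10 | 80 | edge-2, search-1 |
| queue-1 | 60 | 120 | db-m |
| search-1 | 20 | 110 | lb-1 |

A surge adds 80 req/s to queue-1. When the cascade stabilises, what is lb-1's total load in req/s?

Round 1 — queue-1 at 140 > 120. queue-1 crashes.
  queue-1 sheds 140 req/s to db-m: 140 each.
    db-m: 30+140 = 170 > 60
Round 2 — db-m crashes.
  db-m sheds 170 req/s: no online neighbours, lost.
No further crashes.

10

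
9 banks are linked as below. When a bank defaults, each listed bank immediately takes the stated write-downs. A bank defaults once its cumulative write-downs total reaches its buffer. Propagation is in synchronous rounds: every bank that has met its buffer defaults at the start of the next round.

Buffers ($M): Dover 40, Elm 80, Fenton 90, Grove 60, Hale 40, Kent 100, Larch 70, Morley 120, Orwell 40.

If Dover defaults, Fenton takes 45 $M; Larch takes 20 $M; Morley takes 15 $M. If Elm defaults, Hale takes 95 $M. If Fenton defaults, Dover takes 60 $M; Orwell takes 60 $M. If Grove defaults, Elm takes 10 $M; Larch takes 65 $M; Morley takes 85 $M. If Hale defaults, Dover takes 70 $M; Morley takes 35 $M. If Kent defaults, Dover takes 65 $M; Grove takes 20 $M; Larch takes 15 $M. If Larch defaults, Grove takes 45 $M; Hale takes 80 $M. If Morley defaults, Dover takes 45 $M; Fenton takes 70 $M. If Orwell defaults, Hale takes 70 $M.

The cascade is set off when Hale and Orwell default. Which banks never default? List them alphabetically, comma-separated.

Elm, Fenton, Grove, Kent, Larch, Morley

Round 1 — Hale, Orwell default (initial).
  Dover: +70 → 70 ≥ 40
  Morley: +35 → 35 < 120
Round 2 — Dover defaults.
  Fenton: +45 → 45 < 90
  Larch: +20 → 20 < 70
  Morley: +15 → 50 < 120
No further defaults.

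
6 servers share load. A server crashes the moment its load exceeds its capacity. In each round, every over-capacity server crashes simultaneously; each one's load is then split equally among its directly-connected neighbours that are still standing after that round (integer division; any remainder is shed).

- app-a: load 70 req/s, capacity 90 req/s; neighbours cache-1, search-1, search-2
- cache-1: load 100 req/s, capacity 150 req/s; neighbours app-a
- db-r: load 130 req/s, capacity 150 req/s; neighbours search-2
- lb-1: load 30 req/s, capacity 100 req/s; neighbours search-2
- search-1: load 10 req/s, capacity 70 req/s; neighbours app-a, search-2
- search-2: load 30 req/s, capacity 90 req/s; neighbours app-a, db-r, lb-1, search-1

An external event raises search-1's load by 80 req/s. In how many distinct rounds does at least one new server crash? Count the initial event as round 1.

4

Round 1 — search-1 at 90 > 70. search-1 crashes.
  search-1 sheds 90 req/s to app-a, search-2: 45 each.
    app-a: 70+45 = 115 > 90
    search-2: 30+45 = 75 ≤ 90
Round 2 — app-a crashes.
  app-a sheds 115 req/s to cache-1, search-2: 57 each (1 lost).
    cache-1: 100+57 = 157 > 150
    search-2: 75+57 = 132 > 90
Round 3 — cache-1, search-2 crash.
  cache-1 sheds 157 req/s: no online neighbours, lost.
  search-2 sheds 132 req/s to db-r, lb-1: 66 each.
    db-r: 130+66 = 196 > 150
    lb-1: 30+66 = 96 ≤ 100
Round 4 — db-r crashes.
  db-r sheds 196 req/s: no online neighbours, lost.
No further crashes.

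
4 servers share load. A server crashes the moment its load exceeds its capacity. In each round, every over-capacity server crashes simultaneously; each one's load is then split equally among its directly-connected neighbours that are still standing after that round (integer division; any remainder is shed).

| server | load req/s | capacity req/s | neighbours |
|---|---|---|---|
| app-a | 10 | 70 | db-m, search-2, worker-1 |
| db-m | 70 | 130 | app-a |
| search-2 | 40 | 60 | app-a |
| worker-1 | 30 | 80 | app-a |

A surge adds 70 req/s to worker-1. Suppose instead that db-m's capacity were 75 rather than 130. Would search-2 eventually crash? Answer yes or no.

With db-m's capacity at 75:
Round 1 — worker-1 at 100 > 80. worker-1 crashes.
  worker-1 sheds 100 req/s to app-a: 100 each.
    app-a: 10+100 = 110 > 70
Round 2 — app-a crashes.
  app-a sheds 110 req/s to db-m, search-2: 55 each.
    db-m: 70+55 = 125 > 75
    search-2: 40+55 = 95 > 60
Round 3 — db-m, search-2 crash.
  db-m sheds 125 req/s: no online neighbours, lost.
  search-2 sheds 95 req/s: no online neighbours, lost.
No further crashes.

yes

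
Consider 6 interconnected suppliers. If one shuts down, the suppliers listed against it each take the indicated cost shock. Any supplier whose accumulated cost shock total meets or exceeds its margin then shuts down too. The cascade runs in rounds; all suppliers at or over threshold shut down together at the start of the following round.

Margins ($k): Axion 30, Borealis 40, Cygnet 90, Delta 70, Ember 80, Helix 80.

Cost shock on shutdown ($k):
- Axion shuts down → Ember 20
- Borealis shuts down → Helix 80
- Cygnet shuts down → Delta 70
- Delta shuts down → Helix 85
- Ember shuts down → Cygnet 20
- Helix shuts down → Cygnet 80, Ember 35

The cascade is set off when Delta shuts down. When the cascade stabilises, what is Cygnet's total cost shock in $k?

80

Round 1 — Delta shuts down (initial).
  Helix: +85 → 85 ≥ 80
Round 2 — Helix shuts down.
  Cygnet: +80 → 80 < 90
  Ember: +35 → 35 < 80
No further shutdowns.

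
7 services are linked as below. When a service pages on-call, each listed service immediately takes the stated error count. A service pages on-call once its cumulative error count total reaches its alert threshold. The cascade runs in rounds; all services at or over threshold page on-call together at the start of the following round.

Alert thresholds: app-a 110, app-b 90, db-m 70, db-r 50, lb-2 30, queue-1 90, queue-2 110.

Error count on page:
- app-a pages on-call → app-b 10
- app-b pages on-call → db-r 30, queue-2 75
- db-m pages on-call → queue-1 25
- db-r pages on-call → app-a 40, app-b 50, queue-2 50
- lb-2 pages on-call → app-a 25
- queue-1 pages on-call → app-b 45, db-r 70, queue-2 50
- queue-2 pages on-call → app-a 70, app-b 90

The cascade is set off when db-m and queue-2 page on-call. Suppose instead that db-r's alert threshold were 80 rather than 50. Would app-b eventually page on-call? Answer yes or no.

With db-r's alert threshold at 80:
Round 1 — db-m, queue-2 page on-call (initial).
  app-a: +70 → 70 < 110
  app-b: +90 → 90 ≥ 90
  queue-1: +25 → 25 < 90
Round 2 — app-b pages on-call.
  db-r: +30 → 30 < 80
No further pages.

yes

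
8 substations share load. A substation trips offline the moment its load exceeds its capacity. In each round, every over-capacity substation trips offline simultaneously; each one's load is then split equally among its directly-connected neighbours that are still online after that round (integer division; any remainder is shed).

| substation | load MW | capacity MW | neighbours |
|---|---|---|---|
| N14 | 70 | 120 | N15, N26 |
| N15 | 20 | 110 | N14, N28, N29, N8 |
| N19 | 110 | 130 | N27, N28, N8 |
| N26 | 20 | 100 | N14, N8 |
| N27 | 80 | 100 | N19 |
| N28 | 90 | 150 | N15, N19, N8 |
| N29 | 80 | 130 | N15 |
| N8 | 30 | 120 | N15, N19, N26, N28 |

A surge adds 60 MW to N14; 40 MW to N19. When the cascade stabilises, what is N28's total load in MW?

140

Round 1 — N14 at 130 > 120; N19 at 150 > 130. N14, N19 trip offline.
  N14 sheds 130 MW to N15, N26: 65 each.
    N15: 20+65 = 85 ≤ 110
    N26: 20+65 = 85 ≤ 100
  N19 sheds 150 MW to N27, N28, N8: 50 each.
    N27: 80+50 = 130 > 100
    N28: 90+50 = 140 ≤ 150
    N8: 30+50 = 80 ≤ 120
Round 2 — N27 trips offline.
  N27 sheds 130 MW: no online neighbours, lost.
No further trips.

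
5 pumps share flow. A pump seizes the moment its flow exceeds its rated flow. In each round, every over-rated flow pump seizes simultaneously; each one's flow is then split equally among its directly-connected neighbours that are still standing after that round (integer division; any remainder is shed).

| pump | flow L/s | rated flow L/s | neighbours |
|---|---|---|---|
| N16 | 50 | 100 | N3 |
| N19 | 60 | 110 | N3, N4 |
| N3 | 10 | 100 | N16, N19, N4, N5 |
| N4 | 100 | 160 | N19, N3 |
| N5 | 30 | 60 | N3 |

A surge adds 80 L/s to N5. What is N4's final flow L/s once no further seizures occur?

Round 1 — N5 at 110 > 60. N5 seizes.
  N5 sheds 110 L/s to N3: 110 each.
    N3: 10+110 = 120 > 100
Round 2 — N3 seizes.
  N3 sheds 120 L/s to N16, N19, N4: 40 each.
    N16: 50+40 = 90 ≤ 100
    N19: 60+40 = 100 ≤ 110
    N4: 100+40 = 140 ≤ 160
No further seizures.

140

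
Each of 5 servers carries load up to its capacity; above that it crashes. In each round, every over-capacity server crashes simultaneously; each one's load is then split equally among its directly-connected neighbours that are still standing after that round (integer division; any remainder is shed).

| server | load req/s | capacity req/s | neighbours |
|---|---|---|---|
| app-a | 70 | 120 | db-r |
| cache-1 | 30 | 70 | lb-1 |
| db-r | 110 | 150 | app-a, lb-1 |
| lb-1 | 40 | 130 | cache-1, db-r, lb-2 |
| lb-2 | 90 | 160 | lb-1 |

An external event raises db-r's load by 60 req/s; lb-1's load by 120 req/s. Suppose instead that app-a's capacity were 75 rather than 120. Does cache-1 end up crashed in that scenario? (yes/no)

With app-a's capacity at 75:
Round 1 — db-r at 170 > 150; lb-1 at 160 > 130. db-r, lb-1 crash.
  db-r sheds 170 req/s to app-a: 170 each.
    app-a: 70+170 = 240 > 75
  lb-1 sheds 160 req/s to cache-1, lb-2: 80 each.
    cache-1: 30+80 = 110 > 70
    lb-2: 90+80 = 170 > 160
Round 2 — app-a, cache-1, lb-2 crash.
  app-a sheds 240 req/s: no online neighbours, lost.
  cache-1 sheds 110 req/s: no online neighbours, lost.
  lb-2 sheds 170 req/s: no online neighbours, lost.
No further crashes.

yes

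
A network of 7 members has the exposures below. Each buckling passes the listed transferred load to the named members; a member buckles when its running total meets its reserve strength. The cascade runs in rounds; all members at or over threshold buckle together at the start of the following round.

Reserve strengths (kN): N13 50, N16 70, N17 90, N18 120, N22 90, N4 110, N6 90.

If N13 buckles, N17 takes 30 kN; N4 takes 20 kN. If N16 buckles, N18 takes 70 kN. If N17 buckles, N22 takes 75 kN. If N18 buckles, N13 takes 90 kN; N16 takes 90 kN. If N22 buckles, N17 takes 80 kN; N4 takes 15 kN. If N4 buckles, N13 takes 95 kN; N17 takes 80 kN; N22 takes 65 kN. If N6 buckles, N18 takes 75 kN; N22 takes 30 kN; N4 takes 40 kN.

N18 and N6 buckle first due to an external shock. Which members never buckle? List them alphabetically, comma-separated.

Round 1 — N18, N6 buckle (initial).
  N13: +90 → 90 ≥ 50
  N16: +90 → 90 ≥ 70
  N22: +30 → 30 < 90
  N4: +40 → 40 < 110
Round 2 — N13, N16 buckle.
  N17: +30 → 30 < 90
  N4: +20 → 60 < 110
No further bucklings.

N17, N22, N4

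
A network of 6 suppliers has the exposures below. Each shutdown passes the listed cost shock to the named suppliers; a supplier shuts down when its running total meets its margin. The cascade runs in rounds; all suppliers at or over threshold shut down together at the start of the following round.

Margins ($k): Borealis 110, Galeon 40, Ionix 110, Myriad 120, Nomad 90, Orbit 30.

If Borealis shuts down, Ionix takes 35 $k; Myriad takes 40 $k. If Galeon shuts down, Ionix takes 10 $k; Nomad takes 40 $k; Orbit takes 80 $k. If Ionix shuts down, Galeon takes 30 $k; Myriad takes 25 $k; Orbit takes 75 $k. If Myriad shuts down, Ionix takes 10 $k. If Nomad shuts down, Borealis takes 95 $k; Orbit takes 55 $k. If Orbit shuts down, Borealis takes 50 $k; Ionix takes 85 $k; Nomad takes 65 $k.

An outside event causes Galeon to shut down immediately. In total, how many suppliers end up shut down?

Round 1 — Galeon shuts down (initial).
  Ionix: +10 → 10 < 110
  Nomad: +40 → 40 < 90
  Orbit: +80 → 80 ≥ 30
Round 2 — Orbit shuts down.
  Borealis: +50 → 50 < 110
  Ionix: +85 → 95 < 110
  Nomad: +65 → 105 ≥ 90
Round 3 — Nomad shuts down.
  Borealis: +95 → 145 ≥ 110
Round 4 — Borealis shuts down.
  Ionix: +35 → 130 ≥ 110
  Myriad: +40 → 40 < 120
Round 5 — Ionix shuts down.
  Myriad: +25 → 65 < 120
No further shutdowns.

5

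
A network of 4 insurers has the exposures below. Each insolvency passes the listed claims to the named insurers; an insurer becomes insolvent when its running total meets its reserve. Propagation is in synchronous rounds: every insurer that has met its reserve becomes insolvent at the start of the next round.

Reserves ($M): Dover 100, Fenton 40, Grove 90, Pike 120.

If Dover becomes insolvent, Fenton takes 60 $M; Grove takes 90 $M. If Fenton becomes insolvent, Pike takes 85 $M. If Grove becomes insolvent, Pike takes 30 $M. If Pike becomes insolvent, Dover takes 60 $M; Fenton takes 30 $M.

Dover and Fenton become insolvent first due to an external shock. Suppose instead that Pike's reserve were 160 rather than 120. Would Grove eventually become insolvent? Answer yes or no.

With Pike's reserve at 160:
Round 1 — Dover, Fenton become insolvent (initial).
  Grove: +90 → 90 ≥ 90
  Pike: +85 → 85 < 160
Round 2 — Grove becomes insolvent.
  Pike: +30 → 115 < 160
No further insolvencies.

yes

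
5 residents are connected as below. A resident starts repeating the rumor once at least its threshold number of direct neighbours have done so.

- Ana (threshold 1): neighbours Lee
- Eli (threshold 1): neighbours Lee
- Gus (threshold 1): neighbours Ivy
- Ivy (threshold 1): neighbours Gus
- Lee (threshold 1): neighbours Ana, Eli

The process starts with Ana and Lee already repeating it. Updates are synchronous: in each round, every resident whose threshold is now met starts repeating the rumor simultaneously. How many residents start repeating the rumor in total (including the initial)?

Round 1 — Ana, Lee start repeating the rumor (initial).
Round 2 — checking thresholds:
  Eli: 1 of 1 neighbours ≥ 1, starts repeating the rumor.
Round 3 — no new spreads; cascade stops.

3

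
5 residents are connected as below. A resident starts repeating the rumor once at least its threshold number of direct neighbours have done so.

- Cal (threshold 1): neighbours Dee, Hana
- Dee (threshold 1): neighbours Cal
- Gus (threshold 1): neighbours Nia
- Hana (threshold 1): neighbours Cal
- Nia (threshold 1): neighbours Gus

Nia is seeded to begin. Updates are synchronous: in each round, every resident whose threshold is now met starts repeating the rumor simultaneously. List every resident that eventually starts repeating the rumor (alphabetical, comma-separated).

Gus, Nia

Round 1 — Nia starts repeating the rumor (initial).
Round 2 — checking thresholds:
  Gus: 1 of 1 neighbours ≥ 1, starts repeating the rumor.
Round 3 — no new spreads; cascade stops.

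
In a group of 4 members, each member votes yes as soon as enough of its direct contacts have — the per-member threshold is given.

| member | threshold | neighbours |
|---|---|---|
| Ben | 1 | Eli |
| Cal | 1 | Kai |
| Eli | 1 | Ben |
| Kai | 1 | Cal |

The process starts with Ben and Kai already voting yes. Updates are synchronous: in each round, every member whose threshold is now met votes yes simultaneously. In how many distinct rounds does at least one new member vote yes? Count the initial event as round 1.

Round 1 — Ben, Kai vote yes (initial).
Round 2 — checking thresholds:
  Cal: 1 of 1 neighbours ≥ 1, votes yes.
  Eli: 1 of 1 neighbours ≥ 1, votes yes.
Round 3 — no new yes votes; cascade stops.

2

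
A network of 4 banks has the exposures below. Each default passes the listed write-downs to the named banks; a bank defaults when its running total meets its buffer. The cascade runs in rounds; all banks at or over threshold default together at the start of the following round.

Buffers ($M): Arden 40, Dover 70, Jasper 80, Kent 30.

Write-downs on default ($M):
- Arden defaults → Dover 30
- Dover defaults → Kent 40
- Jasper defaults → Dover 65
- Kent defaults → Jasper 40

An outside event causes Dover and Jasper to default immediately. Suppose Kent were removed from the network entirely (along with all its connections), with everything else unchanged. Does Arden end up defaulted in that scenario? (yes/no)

With Kent removed:
Round 1 — Dover, Jasper default (initial).
No further defaults.

no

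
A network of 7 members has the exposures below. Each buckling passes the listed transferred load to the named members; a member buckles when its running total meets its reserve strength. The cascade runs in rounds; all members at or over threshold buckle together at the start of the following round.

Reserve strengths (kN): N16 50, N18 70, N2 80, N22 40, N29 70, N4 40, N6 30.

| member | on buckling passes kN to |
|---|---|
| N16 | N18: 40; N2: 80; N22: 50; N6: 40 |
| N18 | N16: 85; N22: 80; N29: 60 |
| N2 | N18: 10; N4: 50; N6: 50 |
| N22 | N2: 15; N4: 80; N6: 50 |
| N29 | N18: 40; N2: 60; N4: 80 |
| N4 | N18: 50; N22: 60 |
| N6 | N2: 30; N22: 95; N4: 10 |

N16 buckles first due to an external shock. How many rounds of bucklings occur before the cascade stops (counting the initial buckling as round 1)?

4

Round 1 — N16 buckles (initial).
  N18: +40 → 40 < 70
  N2: +80 → 80 ≥ 80
  N22: +50 → 50 ≥ 40
  N6: +40 → 40 ≥ 30
Round 2 — N2, N22, N6 buckle.
  N18: +10 → 50 < 70
  N4: +50+80+10 → 140 ≥ 40
Round 3 — N4 buckles.
  N18: +50 → 100 ≥ 70
Round 4 — N18 buckles.
  N29: +60 → 60 < 70
No further bucklings.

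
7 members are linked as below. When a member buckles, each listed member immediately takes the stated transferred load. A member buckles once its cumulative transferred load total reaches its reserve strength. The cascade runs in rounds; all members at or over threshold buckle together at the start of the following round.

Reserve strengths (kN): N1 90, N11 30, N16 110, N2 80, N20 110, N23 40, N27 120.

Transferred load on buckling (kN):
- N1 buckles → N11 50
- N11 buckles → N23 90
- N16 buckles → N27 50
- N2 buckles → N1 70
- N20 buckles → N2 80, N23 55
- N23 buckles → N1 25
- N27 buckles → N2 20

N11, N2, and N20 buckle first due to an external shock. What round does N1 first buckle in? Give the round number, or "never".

3

Round 1 — N11, N2, N20 buckle (initial).
  N1: +70 → 70 < 90
  N23: +90+55 → 145 ≥ 40
Round 2 — N23 buckles.
  N1: +25 → 95 ≥ 90
Round 3 — N1 buckles.
No further bucklings.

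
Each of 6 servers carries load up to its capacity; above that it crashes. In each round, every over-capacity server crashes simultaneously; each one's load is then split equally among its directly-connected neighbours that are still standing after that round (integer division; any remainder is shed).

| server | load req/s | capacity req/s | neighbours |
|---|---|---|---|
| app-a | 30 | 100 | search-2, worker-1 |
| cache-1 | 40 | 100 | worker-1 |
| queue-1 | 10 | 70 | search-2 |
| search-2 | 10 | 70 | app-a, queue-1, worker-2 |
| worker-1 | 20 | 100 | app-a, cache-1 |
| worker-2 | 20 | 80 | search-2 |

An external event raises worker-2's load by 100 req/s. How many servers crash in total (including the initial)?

3

Round 1 — worker-2 at 120 > 80. worker-2 crashes.
  worker-2 sheds 120 req/s to search-2: 120 each.
    search-2: 10+120 = 130 > 70
Round 2 — search-2 crashes.
  search-2 sheds 130 req/s to app-a, queue-1: 65 each.
    app-a: 30+65 = 95 ≤ 100
    queue-1: 10+65 = 75 > 70
Round 3 — queue-1 crashes.
  queue-1 sheds 75 req/s: no online neighbours, lost.
No further crashes.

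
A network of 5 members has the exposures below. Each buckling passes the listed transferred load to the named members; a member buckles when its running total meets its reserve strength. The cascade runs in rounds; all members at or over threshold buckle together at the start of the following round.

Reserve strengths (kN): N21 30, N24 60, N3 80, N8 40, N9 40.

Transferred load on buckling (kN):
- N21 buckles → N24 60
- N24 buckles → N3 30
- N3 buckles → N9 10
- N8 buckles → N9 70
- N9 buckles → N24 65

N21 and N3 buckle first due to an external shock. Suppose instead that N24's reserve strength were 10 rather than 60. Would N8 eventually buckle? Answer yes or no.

no

With N24's reserve strength at 10:
Round 1 — N21, N3 buckle (initial).
  N24: +60 → 60 ≥ 10
  N9: +10 → 10 < 40
Round 2 — N24 buckles.
No further bucklings.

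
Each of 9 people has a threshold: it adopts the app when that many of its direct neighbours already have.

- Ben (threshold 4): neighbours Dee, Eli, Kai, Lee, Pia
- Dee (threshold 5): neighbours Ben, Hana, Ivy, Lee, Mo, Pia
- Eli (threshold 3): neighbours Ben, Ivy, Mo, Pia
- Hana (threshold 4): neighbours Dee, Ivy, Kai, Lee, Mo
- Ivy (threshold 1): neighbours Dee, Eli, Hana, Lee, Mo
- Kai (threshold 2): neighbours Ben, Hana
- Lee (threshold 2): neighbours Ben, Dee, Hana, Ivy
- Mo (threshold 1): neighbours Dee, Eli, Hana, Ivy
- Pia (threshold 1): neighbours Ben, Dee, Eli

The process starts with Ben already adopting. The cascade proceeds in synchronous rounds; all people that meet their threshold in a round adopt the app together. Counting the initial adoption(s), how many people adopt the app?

2

Round 1 — Ben adopts the app (initial).
Round 2 — checking thresholds:
  Dee: 1 of 6 neighbours < 5, below threshold.
  Eli: 1 of 4 neighbours < 3, below threshold.
  Kai: 1 of 2 neighbours < 2, below threshold.
  Lee: 1 of 4 neighbours < 2, below threshold.
  Pia: 1 of 3 neighbours ≥ 1, adopts the app.
Round 3 — no new adoptions; cascade stops.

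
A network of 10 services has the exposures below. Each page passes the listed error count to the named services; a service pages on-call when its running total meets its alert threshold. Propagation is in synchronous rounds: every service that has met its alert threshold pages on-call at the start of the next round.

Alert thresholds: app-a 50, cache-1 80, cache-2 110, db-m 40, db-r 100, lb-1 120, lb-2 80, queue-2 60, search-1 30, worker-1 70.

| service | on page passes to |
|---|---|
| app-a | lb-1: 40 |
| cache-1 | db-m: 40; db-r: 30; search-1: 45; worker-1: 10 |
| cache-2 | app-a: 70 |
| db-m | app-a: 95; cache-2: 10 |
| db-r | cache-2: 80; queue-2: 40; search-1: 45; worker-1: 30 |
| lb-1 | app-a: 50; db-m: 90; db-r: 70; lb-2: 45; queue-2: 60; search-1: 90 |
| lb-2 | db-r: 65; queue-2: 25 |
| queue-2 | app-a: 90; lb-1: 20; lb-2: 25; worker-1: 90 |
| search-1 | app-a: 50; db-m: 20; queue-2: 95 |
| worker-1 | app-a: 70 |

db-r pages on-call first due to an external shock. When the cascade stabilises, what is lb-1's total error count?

60

Round 1 — db-r pages on-call (initial).
  cache-2: +80 → 80 < 110
  queue-2: +40 → 40 < 60
  search-1: +45 → 45 ≥ 30
  worker-1: +30 → 30 < 70
Round 2 — search-1 pages on-call.
  app-a: +50 → 50 ≥ 50
  db-m: +20 → 20 < 40
  queue-2: +95 → 135 ≥ 60
Round 3 — app-a, queue-2 page on-call.
  lb-1: +40+20 → 60 < 120
  lb-2: +25 → 25 < 80
  worker-1: +90 → 120 ≥ 70
Round 4 — worker-1 pages on-call.
No further pages.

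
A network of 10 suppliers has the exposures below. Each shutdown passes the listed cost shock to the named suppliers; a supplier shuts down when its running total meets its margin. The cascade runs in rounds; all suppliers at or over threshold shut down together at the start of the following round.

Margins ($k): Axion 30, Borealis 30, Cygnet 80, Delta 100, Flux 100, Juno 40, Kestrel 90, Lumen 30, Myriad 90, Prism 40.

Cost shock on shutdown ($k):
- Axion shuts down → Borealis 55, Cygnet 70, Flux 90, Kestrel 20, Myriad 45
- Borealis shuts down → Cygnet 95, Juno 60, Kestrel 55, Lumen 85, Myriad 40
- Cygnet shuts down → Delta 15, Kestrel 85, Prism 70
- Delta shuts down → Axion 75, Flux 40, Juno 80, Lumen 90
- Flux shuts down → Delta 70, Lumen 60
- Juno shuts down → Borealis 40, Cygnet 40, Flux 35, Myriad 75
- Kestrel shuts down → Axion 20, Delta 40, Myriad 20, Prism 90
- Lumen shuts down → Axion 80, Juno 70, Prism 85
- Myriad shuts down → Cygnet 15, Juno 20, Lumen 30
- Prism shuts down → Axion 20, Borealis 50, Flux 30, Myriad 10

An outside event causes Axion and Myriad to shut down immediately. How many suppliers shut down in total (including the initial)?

10

Round 1 — Axion, Myriad shut down (initial).
  Borealis: +55 → 55 ≥ 30
  Cygnet: +70+15 → 85 ≥ 80
  Flux: +90 → 90 < 100
  Juno: +20 → 20 < 40
  Kestrel: +20 → 20 < 90
  Lumen: +30 → 30 ≥ 30
Round 2 — Borealis, Cygnet, Lumen shut down.
  Delta: +15 → 15 < 100
  Juno: +60+70 → 150 ≥ 40
  Kestrel: +55+85 → 160 ≥ 90
  Prism: +70+85 → 155 ≥ 40
Round 3 — Juno, Kestrel, Prism shut down.
  Delta: +40 → 55 < 100
  Flux: +35+30 → 155 ≥ 100
Round 4 — Flux shuts down.
  Delta: +70 → 125 ≥ 100
Round 5 — Delta shuts down.
No further shutdowns.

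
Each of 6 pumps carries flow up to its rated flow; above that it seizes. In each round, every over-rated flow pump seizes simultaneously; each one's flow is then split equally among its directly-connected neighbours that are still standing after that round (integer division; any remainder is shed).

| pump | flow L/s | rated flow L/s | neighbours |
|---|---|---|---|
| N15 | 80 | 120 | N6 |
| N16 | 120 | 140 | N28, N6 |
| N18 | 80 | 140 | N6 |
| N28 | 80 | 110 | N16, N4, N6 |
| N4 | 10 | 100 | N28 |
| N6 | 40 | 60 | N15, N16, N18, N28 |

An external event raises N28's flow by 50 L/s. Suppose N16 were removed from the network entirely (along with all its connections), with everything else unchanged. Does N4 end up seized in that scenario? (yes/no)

no

With N16 removed:
Round 1 — N28 at 130 > 110. N28 seizes.
  N28 sheds 130 L/s to N4, N6: 65 each.
    N4: 10+65 = 75 ≤ 100
    N6: 40+65 = 105 > 60
Round 2 — N6 seizes.
  N6 sheds 105 L/s to N15, N18: 52 each (1 lost).
    N15: 80+52 = 132 > 120
    N18: 80+52 = 132 ≤ 140
Round 3 — N15 seizes.
  N15 sheds 132 L/s: no online neighbours, lost.
No further seizures.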